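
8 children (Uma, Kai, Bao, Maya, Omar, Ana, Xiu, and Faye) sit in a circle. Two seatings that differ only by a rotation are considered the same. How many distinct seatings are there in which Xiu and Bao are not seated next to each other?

3600

All circular seatings of 8 people number (7)! = 5040.
Seatings with Xiu beside Bao: treat them as a block with 2 internal orders, giving 2 × (6)! = 1440.
Subtracting, 5040 − 1440 = 3600.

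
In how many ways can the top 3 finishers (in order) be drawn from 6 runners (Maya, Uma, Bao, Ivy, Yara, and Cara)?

This is an ordered selection of 3 from 6: P(6,3).
That gives 6 × 5 × 4 = 120.

120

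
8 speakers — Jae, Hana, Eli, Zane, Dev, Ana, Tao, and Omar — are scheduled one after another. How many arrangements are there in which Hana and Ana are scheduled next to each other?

Glue Hana and Ana into one block (2 internal orders), leaving 7 units to arrange in a row.
That gives 2 × 7! = 2 × 5040 = 10080.

10080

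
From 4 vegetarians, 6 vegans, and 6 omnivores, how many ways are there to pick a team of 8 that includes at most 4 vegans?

Split by how many vegans are chosen (0 through 4).
Sum: C(6,0)·C(10,8) + C(6,1)·C(10,7) + C(6,2)·C(10,6) + C(6,3)·C(10,5) + C(6,4)·C(10,4) = 45 + 720 + 3150 + 5040 + 3150 = 12105.

12105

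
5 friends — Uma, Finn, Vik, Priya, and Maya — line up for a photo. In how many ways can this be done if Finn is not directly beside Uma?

72

There are 5! = 120 arrangements in all. If Finn and Uma are adjacent, merging them into one block gives 2·(4)! = 48 arrangements.
So 120 − 48 = 72 arrangements keep them apart.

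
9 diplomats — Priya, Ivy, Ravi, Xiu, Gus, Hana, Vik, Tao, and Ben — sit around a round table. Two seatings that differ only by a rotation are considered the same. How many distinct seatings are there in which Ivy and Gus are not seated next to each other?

All circular seatings of 9 people number (8)! = 40320.
Those with Ivy next to Gus: fuse the pair into one unit and seat 8 units around a circle — 2·(7)! = 10080.
Subtracting, 40320 − 10080 = 30240.

30240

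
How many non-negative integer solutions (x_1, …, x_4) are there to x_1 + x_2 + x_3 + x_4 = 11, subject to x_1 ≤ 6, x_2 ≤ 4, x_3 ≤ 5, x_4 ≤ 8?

180

By stars and bars, unrestricted non-negative solutions to x_1+…+x_4 = 11 number C(11+3,3) = 364.
Subtract solutions that violate a single cap (substitute x_i' = x_i − (cap_i+1)): x_1 ≥ 7 gives C(7,3) = 35; x_2 ≥ 5 gives C(9,3) = 84; x_3 ≥ 6 gives C(8,3) = 56; x_4 ≥ 9 gives C(5,3) = 10. Together 185.
Add back pairs where two caps are both exceeded: 0 + 0 + 0 + 1 + 0 + 0 = 1.
By inclusion–exclusion the count is 364 − 185 + 1 = 180.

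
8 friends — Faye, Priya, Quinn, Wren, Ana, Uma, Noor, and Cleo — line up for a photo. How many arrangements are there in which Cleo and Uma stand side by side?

Place the 6 others and the Cleo-Uma pair as 7 objects in a line; the pair has 2 internal arrangements.
So the count is 2·(7)! = 10080.

10080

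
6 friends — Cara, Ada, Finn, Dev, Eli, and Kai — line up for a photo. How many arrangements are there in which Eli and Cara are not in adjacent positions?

480

There are 6! = 720 arrangements in all. If Eli and Cara are adjacent, merging them into one block gives 2·(5)! = 240 arrangements.
Complementary counting: 720 − 240 = 480.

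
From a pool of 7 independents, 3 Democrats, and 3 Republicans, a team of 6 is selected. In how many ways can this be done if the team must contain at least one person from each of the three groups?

1302

Unrestricted: C(13,6) = 1716 ways to pick any 6 of the 13.
Selections missing a whole group: no independents → C(6,6) = 1; no Democrats → C(10,6) = 210; no Republicans → C(10,6) = 210.
Add back selections omitting two groups (i.e. drawn from a single group): C(7,6) + C(3,6) + C(3,6) = 7.
By inclusion–exclusion: 1716 − 421 + 7 = 1302.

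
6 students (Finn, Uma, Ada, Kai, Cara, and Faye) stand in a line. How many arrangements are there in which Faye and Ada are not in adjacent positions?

Of the 6! = 720 arrangements, those with Faye and Ada adjacent number 2 × 5! = 240 (treat the pair as a block with 2 internal orders).
So 720 − 240 = 480 arrangements keep them apart.

480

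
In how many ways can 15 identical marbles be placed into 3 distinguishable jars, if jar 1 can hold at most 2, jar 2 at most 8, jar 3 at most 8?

Ignoring the caps, the number of non-negative solutions to x_1+…+x_3 = 15 is C(17,2) = 136.
Subtract solutions that violate a single cap (substitute x_i' = x_i − (cap_i+1)): x_1 ≥ 3 gives C(14,2) = 91; x_2 ≥ 9 gives C(8,2) = 28; x_3 ≥ 9 gives C(8,2) = 28. Together 147.
Add back pairs where two caps are both exceeded: 10 + 10 + 0 = 20.
By inclusion–exclusion the count is 136 − 147 + 20 = 9.

9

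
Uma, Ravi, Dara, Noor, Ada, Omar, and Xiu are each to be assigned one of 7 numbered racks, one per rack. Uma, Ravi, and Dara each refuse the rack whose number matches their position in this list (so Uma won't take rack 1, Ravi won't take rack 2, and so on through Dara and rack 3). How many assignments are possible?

Let Aᵢ (for i ∈ {1, 2, 3}) be the placements that put person i in their forbidden rack. Any j of these fix j positions, leaving (7−j)! ways to fill the rest, and there are C(3,j) ways to pick which j.
By inclusion–exclusion, the number of valid placements is Σ_{j=0}^{3} (−1)^j C(3,j)·(7−j)!.
Computing: 5040 − 2160 + 360 − 24 = 3216.

3216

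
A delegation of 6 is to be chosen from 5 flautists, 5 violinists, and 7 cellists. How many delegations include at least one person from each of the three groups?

10325

Total 6-person selections from all 17: C(17,6) = 12376.
Subtract selections that omit an entire group: no flautists → C(12,6) = 924; no violinists → C(12,6) = 924; no cellists → C(10,6) = 210.
Add back selections omitting two groups (i.e. drawn from a single group): C(5,6) + C(5,6) + C(7,6) = 7.
By inclusion–exclusion: 12376 − 2058 + 7 = 10325.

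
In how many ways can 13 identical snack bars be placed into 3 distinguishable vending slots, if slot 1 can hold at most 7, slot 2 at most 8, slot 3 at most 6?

Without the upper bounds there are C(15,2) = 105 ways to split 13 among 3 vending slots.
Subtract solutions that violate a single cap (substitute x_i' = x_i − (cap_i+1)): x_1 ≥ 8 gives C(7,2) = 21; x_2 ≥ 9 gives C(6,2) = 15; x_3 ≥ 7 gives C(8,2) = 28. Together 64.
No two caps can be exceeded simultaneously, so the pair terms are all 0.
By inclusion–exclusion the count is 105 − 64 + 0 = 41.

41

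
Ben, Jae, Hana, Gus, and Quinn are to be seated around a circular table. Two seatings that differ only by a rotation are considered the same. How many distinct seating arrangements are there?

Around a circle, 5 distinct people have 5!/5 = (4)! = 24 rotationally distinct seatings.

24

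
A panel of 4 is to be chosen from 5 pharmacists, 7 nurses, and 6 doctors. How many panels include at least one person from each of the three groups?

With no constraint there are C(18,4) = 3060 possible selections.
Selections missing a whole group: no pharmacists → C(13,4) = 715; no nurses → C(11,4) = 330; no doctors → C(12,4) = 495.
Add back selections omitting two groups (i.e. drawn from a single group): C(5,4) + C(7,4) + C(6,4) = 55.
By inclusion–exclusion: 3060 − 1540 + 55 = 1575.

1575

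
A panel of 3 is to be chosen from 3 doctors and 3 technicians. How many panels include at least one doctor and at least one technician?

Unrestricted: C(6,3) = 20 ways to pick any 3 of the 6.
Selections missing a whole group: no doctors → C(3,3) = 1; no technicians → C(3,3) = 1.
Both groups omitted at once is impossible, so 20 − 2 = 18.

18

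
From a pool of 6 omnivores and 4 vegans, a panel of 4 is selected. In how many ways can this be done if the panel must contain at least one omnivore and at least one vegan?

Unrestricted: C(10,4) = 210 ways to pick any 4 of the 10.
Subtract selections that omit an entire group: no omnivores → C(4,4) = 1; no vegans → C(6,4) = 15.
Both groups omitted at once is impossible, so 210 − 16 = 194.

194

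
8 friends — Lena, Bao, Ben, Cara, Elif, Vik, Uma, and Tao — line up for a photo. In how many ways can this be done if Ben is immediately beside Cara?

10080

Treat {Ben, Cara} as a single unit. There are 7 units to order, and the pair itself can be ordered 2 ways.
So the count is 2·(7)! = 10080.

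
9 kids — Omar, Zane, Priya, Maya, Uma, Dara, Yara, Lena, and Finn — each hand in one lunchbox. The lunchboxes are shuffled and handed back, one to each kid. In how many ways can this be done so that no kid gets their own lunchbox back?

133496

Count assignments avoiding every fixed point. For any j of the 9 kids fixed to their own lunchbox, the other 9−j can be arranged in (9−j)! ways.
By inclusion–exclusion this is Σ_{j=0}^{9} (−1)^j C(9,j)·(9−j)!.
Computing: 362880 − 362880 + 181440 − 60480 + 15120 − 3024 + 504 − 72 + 9 − 1 = 133496.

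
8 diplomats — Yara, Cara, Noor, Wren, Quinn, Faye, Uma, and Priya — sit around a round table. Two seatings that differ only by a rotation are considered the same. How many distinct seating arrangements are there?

5040

Seat Yara anywhere (absorbing the rotational symmetry), then permute the other 7: (7)! = 5040.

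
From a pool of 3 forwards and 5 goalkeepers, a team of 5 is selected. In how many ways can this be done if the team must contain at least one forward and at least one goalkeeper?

55

Unrestricted: C(8,5) = 56 ways to pick any 5 of the 8.
Selections missing a whole group: no forwards → C(5,5) = 1; no goalkeepers → C(3,5) = 0.
Both groups omitted at once is impossible, so 56 − 1 = 55.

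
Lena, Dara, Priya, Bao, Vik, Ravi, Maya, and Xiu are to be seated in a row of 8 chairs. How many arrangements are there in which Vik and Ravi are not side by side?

30240

Of the 8! = 40320 arrangements, those with Vik and Ravi adjacent number 2 × 7! = 10080 (treat the pair as a block with 2 internal orders).
Complementary counting: 40320 − 10080 = 30240.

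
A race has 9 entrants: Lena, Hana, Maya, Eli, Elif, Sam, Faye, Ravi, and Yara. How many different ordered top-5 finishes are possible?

15120

This is an ordered selection of 5 from 9: P(9,5).
That gives 9 × 8 × 7 × 6 × 5 = 15120.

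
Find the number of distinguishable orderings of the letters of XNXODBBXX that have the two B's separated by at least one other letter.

5880

Total arrangements of XNXODBBXX: 9!/(4!·2!) = 7560.
Arrangements with the B's together: treat BB as one letter, giving (8)!/(4!) = 1680.
Subtracting, 7560 − 1680 = 5880 arrangements keep the B's apart.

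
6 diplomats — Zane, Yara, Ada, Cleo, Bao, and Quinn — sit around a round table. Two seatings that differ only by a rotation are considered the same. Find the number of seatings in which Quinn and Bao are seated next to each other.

48

Glue Quinn and Bao into a block (2 internal orders). Seating 5 units around a circle gives (4)! arrangements.
So 2 × (4)! = 2 × 24 = 48.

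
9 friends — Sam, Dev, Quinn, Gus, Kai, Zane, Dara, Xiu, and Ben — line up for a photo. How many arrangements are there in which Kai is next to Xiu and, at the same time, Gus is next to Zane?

20160

Treat {Kai,Xiu} as one block (2 orders) and {Gus,Zane} as another (2 orders).
That leaves 7 units to arrange: 2 × 2 × 7! = 4 × 5040 = 20160.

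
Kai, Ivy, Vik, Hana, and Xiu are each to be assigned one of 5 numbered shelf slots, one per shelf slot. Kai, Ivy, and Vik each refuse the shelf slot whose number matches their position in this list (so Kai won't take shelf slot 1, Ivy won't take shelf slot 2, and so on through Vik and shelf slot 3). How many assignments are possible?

64

Let Aᵢ (for i ∈ {1, 2, 3}) be the placements that put person i in their forbidden shelf slot. Any j of these fix j positions, leaving (5−j)! ways to fill the rest, and there are C(3,j) ways to pick which j.
By inclusion–exclusion, the number of valid placements is Σ_{j=0}^{3} (−1)^j C(3,j)·(5−j)!.
Computing: 120 − 72 + 18 − 2 = 64.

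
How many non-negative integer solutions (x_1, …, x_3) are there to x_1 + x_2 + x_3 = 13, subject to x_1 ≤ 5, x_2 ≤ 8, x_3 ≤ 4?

Without the upper bounds there are C(15,2) = 105 ways to split 13 among 3 variables.
Subtract solutions that violate a single cap (substitute x_i' = x_i − (cap_i+1)): x_1 ≥ 6 gives C(9,2) = 36; x_2 ≥ 9 gives C(6,2) = 15; x_3 ≥ 5 gives C(10,2) = 45. Together 96.
Add back pairs where two caps are both exceeded: 0 + 6 + 0 = 6.
By inclusion–exclusion the count is 105 − 96 + 6 = 15.

15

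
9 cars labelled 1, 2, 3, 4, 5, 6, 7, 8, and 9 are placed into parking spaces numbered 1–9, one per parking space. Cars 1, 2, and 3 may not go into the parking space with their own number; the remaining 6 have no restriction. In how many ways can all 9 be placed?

256320

Let Aᵢ (for i ∈ {1, 2, 3}) be the placements that put car i in its forbidden parking space. Any j of these fix j positions, leaving (9−j)! ways to fill the rest, and there are C(3,j) ways to pick which j.
By inclusion–exclusion, the number of valid placements is Σ_{j=0}^{3} (−1)^j C(3,j)·(9−j)!.
Computing: 362880 − 120960 + 15120 − 720 = 256320.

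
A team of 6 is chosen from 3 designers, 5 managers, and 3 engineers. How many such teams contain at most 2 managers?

Split by how many managers are chosen (0 through 2).
Sum: C(5,0)·C(6,6) + C(5,1)·C(6,5) + C(5,2)·C(6,4) = 1 + 30 + 150 = 181.

181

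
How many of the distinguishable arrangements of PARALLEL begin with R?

420

Fix R in the first position and arrange the remaining 7 letters.
Those 7 letters have A appearing twice and L appearing 3 times, giving (7)!/(3!·2!) = 420.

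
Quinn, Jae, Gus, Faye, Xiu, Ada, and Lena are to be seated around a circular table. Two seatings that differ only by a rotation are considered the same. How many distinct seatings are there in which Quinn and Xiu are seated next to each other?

Treat {Quinn, Xiu} as one unit (2 internal orders) and seat the resulting 6 units around the table: (5)! circular arrangements.
So 2 × (5)! = 2 × 120 = 240.

240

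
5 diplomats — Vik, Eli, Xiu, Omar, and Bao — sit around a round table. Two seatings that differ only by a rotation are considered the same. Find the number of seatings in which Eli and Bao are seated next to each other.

12

Treat {Eli, Bao} as one unit (2 internal orders) and seat the resulting 4 units around the table: (3)! circular arrangements.
So 2 × (3)! = 2 × 6 = 12.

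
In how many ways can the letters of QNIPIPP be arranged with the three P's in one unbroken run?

60

Treat the 3 copies of P as a single block. The multiset to arrange is then {PPP, I, I, N, Q}, 5 items in all.
That gives (5)!/(2!) = 60 arrangements.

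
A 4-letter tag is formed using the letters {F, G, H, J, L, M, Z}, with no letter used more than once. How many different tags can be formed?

840

With no repetition, fill the 4 letters in order: 7 choices, then 6, down to 4.
That product is 7 × 6 × 5 × 4 = 840.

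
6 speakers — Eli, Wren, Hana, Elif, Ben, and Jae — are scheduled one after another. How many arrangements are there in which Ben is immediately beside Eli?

Treat {Ben, Eli} as a single unit. There are 5 units to order, and the pair itself can be ordered 2 ways.
That gives 2 × 5! = 2 × 120 = 240.

240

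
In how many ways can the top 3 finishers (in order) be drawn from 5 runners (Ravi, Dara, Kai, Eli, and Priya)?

There are 5 choices for 1st place, 4 for 2nd, and 3 for 3rd.
That gives 5 × 4 × 3 = 60.

60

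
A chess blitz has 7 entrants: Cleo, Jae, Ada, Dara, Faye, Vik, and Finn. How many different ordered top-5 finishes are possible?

2520

There are 7 choices for 1st place, 6 for 2nd, and so on down to 3 for position 5.
That gives 7 × 6 × 5 × 4 × 3 = 2520.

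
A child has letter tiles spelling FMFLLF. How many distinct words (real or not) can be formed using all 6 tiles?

60

The 6 letters of FMFLLF have repeats: F appearing 3 times and L appearing twice.
So there are 6! / (3!·2!) = 60 distinguishable arrangements.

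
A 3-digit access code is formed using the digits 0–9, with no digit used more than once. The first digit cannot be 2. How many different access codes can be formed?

The first digit has 10−1 = 9 choices (anything except 2).
The remaining 2 digits are filled from the other 9 symbols without repetition: 9 × 8 = 72.
Total: 9 × 72 = 648.

648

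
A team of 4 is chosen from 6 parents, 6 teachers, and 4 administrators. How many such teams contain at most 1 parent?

930

Split by how many parents are chosen (0 through 1).
Sum: C(6,0)·C(10,4) + C(6,1)·C(10,3) = 210 + 720 = 930.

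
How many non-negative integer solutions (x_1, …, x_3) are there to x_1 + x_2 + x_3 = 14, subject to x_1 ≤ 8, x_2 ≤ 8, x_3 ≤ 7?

Without the upper bounds there are C(16,2) = 120 ways to split 14 among 3 variables.
Subtract solutions that violate a single cap (substitute x_i' = x_i − (cap_i+1)): x_1 ≥ 9 gives C(7,2) = 21; x_2 ≥ 9 gives C(7,2) = 21; x_3 ≥ 8 gives C(8,2) = 28. Together 70.
No two caps can be exceeded simultaneously, so the pair terms are all 0.
By inclusion–exclusion the count is 120 − 70 + 0 = 50.

50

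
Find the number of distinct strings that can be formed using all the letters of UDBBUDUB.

UDBBUDUB has 8 letters with B appearing 3 times, D appearing twice, and U appearing 3 times.
The number of distinct arrangements is 8!/(3!·3!·2!) = 40320/72 = 560.

560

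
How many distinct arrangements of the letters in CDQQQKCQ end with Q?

With the last slot taken by Q, it remains to arrange the other 7 letters (CDQQKCQ).
Those 7 letters have C appearing twice and Q appearing 3 times, giving (7)!/(3!·2!) = 420.

420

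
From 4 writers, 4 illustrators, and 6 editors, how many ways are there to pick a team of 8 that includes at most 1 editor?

49

Split by how many editors are chosen (0 through 1).
Sum: C(6,0)·C(8,8) + C(6,1)·C(8,7) = 1 + 48 = 49.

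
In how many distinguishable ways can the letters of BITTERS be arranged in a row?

BITTERS has 7 letters with T appearing twice.
The number of distinct arrangements is 7!/(2!) = 5040/2 = 2520.

2520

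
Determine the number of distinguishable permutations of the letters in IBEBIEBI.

IBEBIEBI has 8 letters with B appearing 3 times, E appearing twice, and I appearing 3 times.
So there are 8! / (3!·3!·2!) = 560 distinguishable arrangements.

560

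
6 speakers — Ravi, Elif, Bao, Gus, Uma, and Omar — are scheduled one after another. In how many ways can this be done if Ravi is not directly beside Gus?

There are 6! = 720 arrangements in all. If Ravi and Gus are adjacent, merging them into one block gives 2·(5)! = 240 arrangements.
So 720 − 240 = 480 arrangements keep them apart.

480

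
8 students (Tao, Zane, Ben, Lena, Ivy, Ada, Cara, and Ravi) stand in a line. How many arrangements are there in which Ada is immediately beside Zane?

10080

Treat {Ada, Zane} as a single unit. There are 7 units to order, and the pair itself can be ordered 2 ways.
That gives 2 × 7! = 2 × 5040 = 10080.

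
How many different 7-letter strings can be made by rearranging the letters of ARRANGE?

1260

ARRANGE has 7 letters with A appearing twice and R appearing twice.
So there are 7! / (2!·2!) = 1260 distinguishable arrangements.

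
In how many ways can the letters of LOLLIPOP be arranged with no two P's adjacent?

1260

There are 8!/(3!·2!·2!) = 1680 arrangements of LOLLIPOP in total.
If the two P's are adjacent, glue them into one block, leaving 7 items to arrange: (7)!/(3!·2!) = 420 ways.
Hence 1680 − 420 = 1260.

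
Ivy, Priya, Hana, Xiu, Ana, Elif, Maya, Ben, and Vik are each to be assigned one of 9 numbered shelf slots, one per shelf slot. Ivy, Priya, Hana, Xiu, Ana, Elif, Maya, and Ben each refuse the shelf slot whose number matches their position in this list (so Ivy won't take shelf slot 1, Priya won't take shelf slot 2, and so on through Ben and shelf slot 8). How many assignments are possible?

Let Aᵢ (for 1 ≤ i ≤ 8) be the placements that put person i in their forbidden shelf slot. Any j of these fix j positions, leaving (9−j)! ways to fill the rest, and there are C(8,j) ways to pick which j.
By inclusion–exclusion, the number of valid placements is Σ_{j=0}^{8} (−1)^j C(8,j)·(9−j)!.
Computing: 362880 − 322560 + 141120 − 40320 + 8400 − 1344 + 168 − 16 + 1 = 148329.

148329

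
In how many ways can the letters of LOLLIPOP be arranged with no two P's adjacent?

Total arrangements of LOLLIPOP: 8!/(3!·2!·2!) = 1680.
Arrangements with the P's together: treat PP as one letter, giving (7)!/(3!·2!) = 420.
Hence 1680 − 420 = 1260.

1260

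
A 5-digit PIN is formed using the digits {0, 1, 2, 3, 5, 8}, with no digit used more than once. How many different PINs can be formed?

720

This is a permutation of 5 out of 6: P(6,5) = 6!/1!.
That product is 6 × 5 × 4 × 3 × 2 = 720.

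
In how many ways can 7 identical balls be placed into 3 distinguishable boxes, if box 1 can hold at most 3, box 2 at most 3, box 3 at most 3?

6

Without the upper bounds there are C(9,2) = 36 ways to split 7 among 3 boxes.
Subtract solutions that violate a single cap (substitute x_i' = x_i − (cap_i+1)): x_1 ≥ 4 gives C(5,2) = 10; x_2 ≥ 4 gives C(5,2) = 10; x_3 ≥ 4 gives C(5,2) = 10. Together 30.
No two caps can be exceeded simultaneously, so the pair terms are all 0.
By inclusion–exclusion the count is 36 − 30 + 0 = 6.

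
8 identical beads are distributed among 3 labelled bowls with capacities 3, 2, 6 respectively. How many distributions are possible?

9

Without the upper bounds there are C(10,2) = 45 ways to split 8 among 3 bowls.
Subtract solutions that violate a single cap (substitute x_i' = x_i − (cap_i+1)): x_1 ≥ 4 gives C(6,2) = 15; x_2 ≥ 3 gives C(7,2) = 21; x_3 ≥ 7 gives C(3,2) = 3. Together 39.
Add back pairs where two caps are both exceeded: 3 + 0 + 0 = 3.
By inclusion–exclusion the count is 45 − 39 + 3 = 9.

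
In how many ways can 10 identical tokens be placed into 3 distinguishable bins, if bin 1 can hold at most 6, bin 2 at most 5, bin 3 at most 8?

Ignoring the caps, the number of non-negative solutions to x_1+…+x_3 = 10 is C(12,2) = 66.
Subtract solutions that violate a single cap (substitute x_i' = x_i − (cap_i+1)): x_1 ≥ 7 gives C(5,2) = 10; x_2 ≥ 6 gives C(6,2) = 15; x_3 ≥ 9 gives C(3,2) = 3. Together 28.
No two caps can be exceeded simultaneously, so the pair terms are all 0.
By inclusion–exclusion the count is 66 − 28 + 0 = 38.

38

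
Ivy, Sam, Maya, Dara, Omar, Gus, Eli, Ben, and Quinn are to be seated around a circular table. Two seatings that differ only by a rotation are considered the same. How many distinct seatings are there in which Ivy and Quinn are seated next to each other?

10080

Treat {Ivy, Quinn} as one unit (2 internal orders) and seat the resulting 8 units around the table: (7)! circular arrangements.
So 2 × (7)! = 2 × 5040 = 10080.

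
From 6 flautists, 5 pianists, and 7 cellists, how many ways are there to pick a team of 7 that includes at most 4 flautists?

Split by how many flautists are chosen (0 through 4).
Sum: C(6,0)·C(12,7) + C(6,1)·C(12,6) + C(6,2)·C(12,5) + C(6,3)·C(12,4) + C(6,4)·C(12,3) = 792 + 5544 + 11880 + 9900 + 3300 = 31416.

31416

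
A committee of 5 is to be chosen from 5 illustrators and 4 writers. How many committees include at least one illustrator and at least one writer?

125

Total 5-person selections from all 9: C(9,5) = 126.
Selections missing a whole group: no illustrators → C(4,5) = 0; no writers → C(5,5) = 1.
Both groups omitted at once is impossible, so 126 − 1 = 125.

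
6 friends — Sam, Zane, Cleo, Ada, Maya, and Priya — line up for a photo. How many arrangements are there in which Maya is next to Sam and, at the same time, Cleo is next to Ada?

Treat {Maya,Sam} as one block (2 orders) and {Cleo,Ada} as another (2 orders).
That leaves 4 units to arrange: 2 × 2 × 4! = 4 × 24 = 96.

96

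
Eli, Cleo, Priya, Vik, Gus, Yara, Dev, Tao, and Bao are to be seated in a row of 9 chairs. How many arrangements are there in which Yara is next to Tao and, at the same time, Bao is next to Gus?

20160

Treat {Yara,Tao} as one block (2 orders) and {Bao,Gus} as another (2 orders).
That leaves 7 units to arrange: 2 × 2 × 7! = 4 × 5040 = 20160.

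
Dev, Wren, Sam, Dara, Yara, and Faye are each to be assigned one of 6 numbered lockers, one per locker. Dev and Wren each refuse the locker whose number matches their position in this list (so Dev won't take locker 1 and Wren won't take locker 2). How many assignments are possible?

Let Aᵢ (for i ∈ {1, 2}) be the placements that put person i in their forbidden locker. Any j of these fix j positions, leaving (6−j)! ways to fill the rest, and there are C(2,j) ways to pick which j.
By inclusion–exclusion, the number of valid placements is Σ_{j=0}^{2} (−1)^j C(2,j)·(6−j)!.
Computing: 720 − 240 + 24 = 504.

504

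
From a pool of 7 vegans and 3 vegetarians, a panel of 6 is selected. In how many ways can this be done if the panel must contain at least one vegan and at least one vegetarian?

203

Total 6-person selections from all 10: C(10,6) = 210.
Subtract selections that omit an entire group: no vegans → C(3,6) = 0; no vegetarians → C(7,6) = 7.
Both groups omitted at once is impossible, so 210 − 7 = 203.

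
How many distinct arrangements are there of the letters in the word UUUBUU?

6

UUUBUU has 6 letters with U appearing 5 times.
Dividing 6! = 720 by 5! = 120 for the repeated letters gives 6.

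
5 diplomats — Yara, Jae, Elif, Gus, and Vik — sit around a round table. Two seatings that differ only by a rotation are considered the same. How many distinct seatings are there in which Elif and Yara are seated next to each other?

Treat {Elif, Yara} as one unit (2 internal orders) and seat the resulting 4 units around the table: (3)! circular arrangements.
So 2 × (3)! = 2 × 6 = 12.

12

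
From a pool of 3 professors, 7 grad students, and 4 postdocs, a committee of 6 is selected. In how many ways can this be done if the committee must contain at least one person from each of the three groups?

Total 6-person selections from all 14: C(14,6) = 3003.
Selections missing a whole group: no professors → C(11,6) = 462; no grad students → C(7,6) = 7; no postdocs → C(10,6) = 210.
Add back selections omitting two groups (i.e. drawn from a single group): C(3,6) + C(7,6) + C(4,6) = 7.
By inclusion–exclusion: 3003 − 679 + 7 = 2331.

2331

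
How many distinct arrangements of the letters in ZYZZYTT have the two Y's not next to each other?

Total arrangements of ZYZZYTT: 7!/(3!·2!·2!) = 210.
Arrangements with the Y's together: treat YY as one letter, giving (6)!/(3!·2!) = 60.
Hence 210 − 60 = 150.

150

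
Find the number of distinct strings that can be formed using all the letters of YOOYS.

YOOYS has 5 letters with O appearing twice and Y appearing twice.
So there are 5! / (2!·2!) = 30 distinguishable arrangements.

30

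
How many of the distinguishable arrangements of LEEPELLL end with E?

105

Fix E in the last position and arrange the remaining 7 letters.
Those 7 letters have E appearing twice and L appearing 4 times, giving (7)!/(4!·2!) = 105.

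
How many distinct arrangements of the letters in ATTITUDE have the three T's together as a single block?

Treat the 3 copies of T as a single block. The multiset to arrange is then {TTT, A, D, E, I, U}, 6 items in all.
All 6 items are distinct, so there are (6)! = 720 arrangements.

720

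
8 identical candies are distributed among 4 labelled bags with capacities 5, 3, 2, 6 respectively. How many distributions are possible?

64

Ignoring the caps, the number of non-negative solutions to x_1+…+x_4 = 8 is C(11,3) = 165.
Subtract solutions that violate a single cap (substitute x_i' = x_i − (cap_i+1)): x_1 ≥ 6 gives C(5,3) = 10; x_2 ≥ 4 gives C(7,3) = 35; x_3 ≥ 3 gives C(8,3) = 56; x_4 ≥ 7 gives C(4,3) = 4. Together 105.
Add back pairs where two caps are both exceeded: 0 + 0 + 0 + 4 + 0 + 0 = 4.
By inclusion–exclusion the count is 165 − 105 + 4 = 64.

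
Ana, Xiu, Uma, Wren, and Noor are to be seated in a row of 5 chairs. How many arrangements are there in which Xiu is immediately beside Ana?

Glue Xiu and Ana into one block (2 internal orders), leaving 4 units to arrange in a row.
That gives 2 × 4! = 2 × 24 = 48.

48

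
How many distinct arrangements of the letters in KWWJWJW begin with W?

With the first slot taken by W, it remains to arrange the other 6 letters (KWJWJW).
Those 6 letters have J appearing twice and W appearing 3 times, giving (6)!/(3!·2!) = 60.

60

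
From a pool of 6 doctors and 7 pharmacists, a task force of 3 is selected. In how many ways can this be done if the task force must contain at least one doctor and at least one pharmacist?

Unrestricted: C(13,3) = 286 ways to pick any 3 of the 13.
Selections missing a whole group: no doctors → C(7,3) = 35; no pharmacists → C(6,3) = 20.
Both groups omitted at once is impossible, so 286 − 55 = 231.

231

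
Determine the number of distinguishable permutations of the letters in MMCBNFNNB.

15120

Letter multiplicities in MMCBNFNNB: B×2, C×1, F×1, M×2, N×3.
Dividing 9! = 362880 by 3!·2!·2! = 24 for the repeated letters gives 15120.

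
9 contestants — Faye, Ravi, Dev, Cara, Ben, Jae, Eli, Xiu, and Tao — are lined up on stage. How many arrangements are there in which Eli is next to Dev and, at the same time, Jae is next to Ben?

20160

Treat {Eli,Dev} as one block (2 orders) and {Jae,Ben} as another (2 orders).
That leaves 7 units to arrange: 2 × 2 × 7! = 4 × 5040 = 20160.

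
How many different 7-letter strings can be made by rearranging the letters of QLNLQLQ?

140

Letter multiplicities in QLNLQLQ: L×3, N×1, Q×3.
Dividing 7! = 5040 by 3!·3! = 36 for the repeated letters gives 140.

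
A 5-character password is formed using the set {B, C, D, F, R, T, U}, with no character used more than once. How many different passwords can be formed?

This is a permutation of 5 out of 7: P(7,5) = 7!/2!.
7 × 6 × 5 × 4 × 3 = 2520.

2520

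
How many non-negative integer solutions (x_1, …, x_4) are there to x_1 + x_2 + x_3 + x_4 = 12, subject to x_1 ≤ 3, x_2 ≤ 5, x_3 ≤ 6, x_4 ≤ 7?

130

Ignoring the caps, the number of non-negative solutions to x_1+…+x_4 = 12 is C(15,3) = 455.
Subtract solutions that violate a single cap (substitute x_i' = x_i − (cap_i+1)): x_1 ≥ 4 gives C(11,3) = 165; x_2 ≥ 6 gives C(9,3) = 84; x_3 ≥ 7 gives C(8,3) = 56; x_4 ≥ 8 gives C(7,3) = 35. Together 340.
Add back pairs where two caps are both exceeded: 10 + 4 + 1 + 0 + 0 + 0 = 15.
By inclusion–exclusion the count is 455 − 340 + 15 = 130.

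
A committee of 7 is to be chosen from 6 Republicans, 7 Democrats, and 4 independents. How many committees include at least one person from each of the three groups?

Unrestricted: C(17,7) = 19448 ways to pick any 7 of the 17.
Subtract selections that omit an entire group: no Republicans → C(11,7) = 330; no Democrats → C(10,7) = 120; no independents → C(13,7) = 1716.
Add back selections omitting two groups (i.e. drawn from a single group): C(6,7) + C(7,7) + C(4,7) = 1.
By inclusion–exclusion: 19448 − 2166 + 1 = 17283.

17283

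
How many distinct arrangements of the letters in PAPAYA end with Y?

Fix Y in the last position and arrange the remaining 5 letters.
Those 5 letters have A appearing 3 times and P appearing twice, giving (5)!/(3!·2!) = 10.

10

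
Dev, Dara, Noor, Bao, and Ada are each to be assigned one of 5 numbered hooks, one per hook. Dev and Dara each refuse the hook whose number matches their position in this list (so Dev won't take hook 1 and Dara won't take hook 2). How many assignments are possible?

78

Let Aᵢ (for i ∈ {1, 2}) be the placements that put person i in their forbidden hook. Any j of these fix j positions, leaving (5−j)! ways to fill the rest, and there are C(2,j) ways to pick which j.
By inclusion–exclusion, the number of valid placements is Σ_{j=0}^{2} (−1)^j C(2,j)·(5−j)!.
Computing: 120 − 48 + 6 = 78.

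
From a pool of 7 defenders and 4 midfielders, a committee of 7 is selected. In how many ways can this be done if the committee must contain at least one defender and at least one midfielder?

Unrestricted: C(11,7) = 330 ways to pick any 7 of the 11.
Subtract selections that omit an entire group: no defenders → C(4,7) = 0; no midfielders → C(7,7) = 1.
Both groups omitted at once is impossible, so 330 − 1 = 329.

329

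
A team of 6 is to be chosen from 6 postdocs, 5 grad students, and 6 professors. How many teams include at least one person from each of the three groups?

10530

Total 6-person selections from all 17: C(17,6) = 12376.
Selections missing a whole group: no postdocs → C(11,6) = 462; no grad students → C(12,6) = 924; no professors → C(11,6) = 462.
Add back selections omitting two groups (i.e. drawn from a single group): C(6,6) + C(5,6) + C(6,6) = 2.
By inclusion–exclusion: 12376 − 1848 + 2 = 10530.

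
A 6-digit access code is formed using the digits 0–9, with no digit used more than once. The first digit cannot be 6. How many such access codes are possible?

136080

The first digit has 10−1 = 9 choices (anything except 6).
The remaining 5 digits are filled from the other 9 symbols without repetition: 9 × 8 × 7 × 6 × 5 = 15120.
Total: 9 × 15120 = 136080.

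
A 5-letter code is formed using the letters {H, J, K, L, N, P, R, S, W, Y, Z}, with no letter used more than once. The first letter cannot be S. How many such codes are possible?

50400

The first letter has 11−1 = 10 choices (anything except S).
The remaining 4 letters are filled from the other 10 symbols without repetition: 10 × 9 × 8 × 7 = 5040.
Total: 10 × 5040 = 50400.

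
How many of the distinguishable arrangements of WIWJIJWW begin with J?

105

With the first slot taken by J, it remains to arrange the other 7 letters (WIWIJWW).
Those 7 letters have I appearing twice and W appearing 4 times, giving (7)!/(4!·2!) = 105.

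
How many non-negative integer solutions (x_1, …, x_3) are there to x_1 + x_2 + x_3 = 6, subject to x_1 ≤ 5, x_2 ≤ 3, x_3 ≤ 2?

11

Without the upper bounds there are C(8,2) = 28 ways to split 6 among 3 variables.
Subtract solutions that violate a single cap (substitute x_i' = x_i − (cap_i+1)): x_1 ≥ 6 gives C(2,2) = 1; x_2 ≥ 4 gives C(4,2) = 6; x_3 ≥ 3 gives C(5,2) = 10. Together 17.
No two caps can be exceeded simultaneously, so the pair terms are all 0.
By inclusion–exclusion the count is 28 − 17 + 0 = 11.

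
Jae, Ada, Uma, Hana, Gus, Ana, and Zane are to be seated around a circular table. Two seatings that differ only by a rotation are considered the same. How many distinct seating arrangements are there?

Around a circle, 7 distinct people have 7!/7 = (6)! = 720 rotationally distinct seatings.

720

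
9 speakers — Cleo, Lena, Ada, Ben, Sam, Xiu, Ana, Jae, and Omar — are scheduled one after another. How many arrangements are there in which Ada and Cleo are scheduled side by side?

Place the 7 others and the Ada-Cleo pair as 8 objects in a line; the pair has 2 internal arrangements.
So the count is 2·(8)! = 80640.

80640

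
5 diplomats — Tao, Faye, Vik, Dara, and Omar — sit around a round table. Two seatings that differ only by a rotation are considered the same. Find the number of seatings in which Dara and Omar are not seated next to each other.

12

Without the restriction there are (4)! = 24 seatings.
Those with Dara next to Omar: fuse the pair into one unit and seat 4 units around a circle — 2·(3)! = 12.
Subtracting, 24 − 12 = 12.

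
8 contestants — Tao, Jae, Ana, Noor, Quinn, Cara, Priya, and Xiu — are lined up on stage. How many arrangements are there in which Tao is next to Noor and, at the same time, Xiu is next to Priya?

2880

Treat {Tao,Noor} as one block (2 orders) and {Xiu,Priya} as another (2 orders).
That leaves 6 units to arrange: 2 × 2 × 6! = 4 × 720 = 2880.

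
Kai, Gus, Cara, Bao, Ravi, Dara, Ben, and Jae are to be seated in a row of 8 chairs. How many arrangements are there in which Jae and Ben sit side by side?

Glue Jae and Ben into one block (2 internal orders), leaving 7 units to arrange in a row.
So the count is 2·(7)! = 10080.

10080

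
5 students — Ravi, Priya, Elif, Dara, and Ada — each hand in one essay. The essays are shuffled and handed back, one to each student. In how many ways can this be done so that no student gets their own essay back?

44

This is the derangement count D_5: permutations of 5 items with no fixed point.
By inclusion–exclusion this is Σ_{j=0}^{5} (−1)^j C(5,j)·(5−j)!.
Computing: 120 − 120 + 60 − 20 + 5 − 1 = 44.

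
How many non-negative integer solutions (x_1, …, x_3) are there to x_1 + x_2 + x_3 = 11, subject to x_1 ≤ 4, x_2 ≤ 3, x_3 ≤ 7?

10

Ignoring the caps, the number of non-negative solutions to x_1+…+x_3 = 11 is C(13,2) = 78.
Subtract solutions that violate a single cap (substitute x_i' = x_i − (cap_i+1)): x_1 ≥ 5 gives C(8,2) = 28; x_2 ≥ 4 gives C(9,2) = 36; x_3 ≥ 8 gives C(5,2) = 10. Together 74.
Add back pairs where two caps are both exceeded: 6 + 0 + 0 = 6.
By inclusion–exclusion the count is 78 − 74 + 6 = 10.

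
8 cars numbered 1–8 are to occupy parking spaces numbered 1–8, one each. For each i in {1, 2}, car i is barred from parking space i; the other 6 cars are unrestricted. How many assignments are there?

30960

Let Aᵢ (for i ∈ {1, 2}) be the placements that put car i in its forbidden parking space. Any j of these fix j positions, leaving (8−j)! ways to fill the rest, and there are C(2,j) ways to pick which j.
By inclusion–exclusion, the number of valid placements is Σ_{j=0}^{2} (−1)^j C(2,j)·(8−j)!.
Computing: 40320 − 10080 + 720 = 30960.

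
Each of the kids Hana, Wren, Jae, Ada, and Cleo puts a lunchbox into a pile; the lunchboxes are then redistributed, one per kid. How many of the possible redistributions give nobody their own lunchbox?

44

This is the derangement count D_5: permutations of 5 items with no fixed point.
By inclusion–exclusion this is Σ_{j=0}^{5} (−1)^j C(5,j)·(5−j)!.
Computing: 120 − 120 + 60 − 20 + 5 − 1 = 44.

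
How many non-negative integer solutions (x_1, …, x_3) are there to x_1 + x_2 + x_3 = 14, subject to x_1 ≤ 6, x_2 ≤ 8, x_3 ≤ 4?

Ignoring the caps, the number of non-negative solutions to x_1+…+x_3 = 14 is C(16,2) = 120.
Subtract solutions that violate a single cap (substitute x_i' = x_i − (cap_i+1)): x_1 ≥ 7 gives C(9,2) = 36; x_2 ≥ 9 gives C(7,2) = 21; x_3 ≥ 5 gives C(11,2) = 55. Together 112.
Add back pairs where two caps are both exceeded: 0 + 6 + 1 = 7.
By inclusion–exclusion the count is 120 − 112 + 7 = 15.

15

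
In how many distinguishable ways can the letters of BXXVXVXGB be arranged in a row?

Letter multiplicities in BXXVXVXGB: B×2, G×1, V×2, X×4.
The number of distinct arrangements is 9!/(4!·2!·2!) = 362880/96 = 3780.

3780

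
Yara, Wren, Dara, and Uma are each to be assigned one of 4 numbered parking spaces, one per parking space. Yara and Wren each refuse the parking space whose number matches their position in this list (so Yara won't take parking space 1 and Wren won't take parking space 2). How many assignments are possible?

Let Aᵢ (for i ∈ {1, 2}) be the placements that put person i in their forbidden parking space. Any j of these fix j positions, leaving (4−j)! ways to fill the rest, and there are C(2,j) ways to pick which j.
By inclusion–exclusion, the number of valid placements is Σ_{j=0}^{2} (−1)^j C(2,j)·(4−j)!.
Computing: 24 − 12 + 2 = 14.

14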